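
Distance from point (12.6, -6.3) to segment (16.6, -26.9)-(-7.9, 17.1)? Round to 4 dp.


Project P onto AB: t = 0.396 (clamped to [0,1])
Closest point on segment: (6.8976, -9.4752)
Distance: 6.5269

6.5269


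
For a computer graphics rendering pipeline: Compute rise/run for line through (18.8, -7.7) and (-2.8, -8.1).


slope = (y2-y1)/(x2-x1) = ((-8.1)-(-7.7))/((-2.8)-18.8) = (-0.4)/(-21.6) = 0.0185

0.0185


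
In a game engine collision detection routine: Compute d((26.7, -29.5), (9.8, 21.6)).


dx=-16.9, dy=51.1
d^2 = (-16.9)^2 + 51.1^2 = 2896.82
d = sqrt(2896.82) = 53.8221

53.8221


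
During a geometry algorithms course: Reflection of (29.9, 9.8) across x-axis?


Reflection over x-axis: (x,y) -> (x,-y)
(29.9, 9.8) -> (29.9, -9.8)

(29.9, -9.8)


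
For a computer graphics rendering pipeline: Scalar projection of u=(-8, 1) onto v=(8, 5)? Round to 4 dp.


u.v = -59, |v| = sqrt(89) = 9.434
Scalar projection = u.v / |v| = -59 / sqrt(89) = -6.254

-6.254


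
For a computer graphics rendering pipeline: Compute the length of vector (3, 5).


|u| = sqrt(3^2 + 5^2) = sqrt(34) = 5.831

5.831


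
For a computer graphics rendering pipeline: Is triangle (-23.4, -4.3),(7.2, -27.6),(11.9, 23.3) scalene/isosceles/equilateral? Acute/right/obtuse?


Side lengths squared: AB^2=1479.25, BC^2=2612.9, CA^2=2007.85
Sorted: [1479.25, 2007.85, 2612.9]
By sides: Scalene, By angles: Acute

Scalene, Acute


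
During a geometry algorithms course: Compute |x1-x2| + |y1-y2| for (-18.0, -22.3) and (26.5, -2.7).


|(-18)-26.5| + |(-22.3)-(-2.7)| = 44.5 + 19.6 = 64.1

64.1


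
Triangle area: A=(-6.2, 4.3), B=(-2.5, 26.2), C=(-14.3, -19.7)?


Area = |x_A(y_B-y_C) + x_B(y_C-y_A) + x_C(y_A-y_B)|/2
= |(-284.58) + 60 + 313.17|/2
= 88.59/2 = 44.295

44.295


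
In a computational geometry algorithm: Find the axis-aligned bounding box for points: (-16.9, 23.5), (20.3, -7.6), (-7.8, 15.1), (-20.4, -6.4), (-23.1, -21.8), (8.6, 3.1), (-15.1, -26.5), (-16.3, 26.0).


x range: [-23.1, 20.3]
y range: [-26.5, 26]
Bounding box: (-23.1,-26.5) to (20.3,26)

(-23.1,-26.5) to (20.3,26)


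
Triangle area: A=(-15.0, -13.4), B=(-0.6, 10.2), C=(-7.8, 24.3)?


Area = |x_A(y_B-y_C) + x_B(y_C-y_A) + x_C(y_A-y_B)|/2
= |211.5 + (-22.62) + 184.08|/2
= 372.96/2 = 186.48

186.48


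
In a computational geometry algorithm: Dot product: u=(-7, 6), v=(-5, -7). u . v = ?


u . v = u_x*v_x + u_y*v_y = (-7)*(-5) + 6*(-7)
= 35 + (-42) = -7

-7


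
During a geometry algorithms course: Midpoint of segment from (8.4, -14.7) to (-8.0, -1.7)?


M = ((8.4+(-8))/2, ((-14.7)+(-1.7))/2)
= (0.2, -8.2)

(0.2, -8.2)


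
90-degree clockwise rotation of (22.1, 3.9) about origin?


90° CW: (x,y) -> (y, -x)
(22.1,3.9) -> (3.9, -22.1)

(3.9, -22.1)


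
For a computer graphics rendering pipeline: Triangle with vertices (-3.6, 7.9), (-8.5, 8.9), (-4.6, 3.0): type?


Side lengths squared: AB^2=25.01, BC^2=50.02, CA^2=25.01
Sorted: [25.01, 25.01, 50.02]
By sides: Isosceles, By angles: Right

Isosceles, Right


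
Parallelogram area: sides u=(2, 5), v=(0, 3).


|u x v| = |2*3 - 5*0|
= |6 - 0| = 6

6


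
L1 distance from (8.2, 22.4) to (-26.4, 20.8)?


|8.2-(-26.4)| + |22.4-20.8| = 34.6 + 1.6 = 36.2

36.2


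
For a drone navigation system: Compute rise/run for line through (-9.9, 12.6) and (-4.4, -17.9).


slope = (y2-y1)/(x2-x1) = ((-17.9)-12.6)/((-4.4)-(-9.9)) = (-30.5)/5.5 = -5.5455

-5.5455


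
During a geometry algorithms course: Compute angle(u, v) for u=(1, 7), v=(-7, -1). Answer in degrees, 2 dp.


u.v = -14, |u| = sqrt(50) = 7.0711, |v| = sqrt(50) = 7.0711
cos(theta) = u.v/(|u||v|) = -14/sqrt(2500) = -0.28
theta = acos(-0.28) = 106.26 degrees

106.26 degrees


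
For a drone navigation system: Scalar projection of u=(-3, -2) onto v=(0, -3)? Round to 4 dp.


u.v = 6, |v| = sqrt(9) = 3
Scalar projection = u.v / |v| = 6 / sqrt(9) = 2

2


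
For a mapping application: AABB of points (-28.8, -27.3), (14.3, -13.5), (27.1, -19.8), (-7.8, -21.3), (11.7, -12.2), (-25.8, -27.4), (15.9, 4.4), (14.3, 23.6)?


x range: [-28.8, 27.1]
y range: [-27.4, 23.6]
Bounding box: (-28.8,-27.4) to (27.1,23.6)

(-28.8,-27.4) to (27.1,23.6)


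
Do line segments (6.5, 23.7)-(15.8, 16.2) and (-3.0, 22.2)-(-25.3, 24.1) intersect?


Cross products: d1=-51.5, d2=98.08, d3=-85.2, d4=-234.78
d1*d2 < 0 and d3*d4 < 0? no

No, they don't intersect


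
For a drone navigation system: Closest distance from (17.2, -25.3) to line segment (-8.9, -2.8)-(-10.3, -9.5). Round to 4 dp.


Project P onto AB: t = 1 (clamped to [0,1])
Closest point on segment: (-10.3, -9.5)
Distance: 31.7158

31.7158


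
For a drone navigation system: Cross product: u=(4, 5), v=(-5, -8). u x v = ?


u x v = u_x*v_y - u_y*v_x = 4*(-8) - 5*(-5)
= (-32) - (-25) = -7

-7


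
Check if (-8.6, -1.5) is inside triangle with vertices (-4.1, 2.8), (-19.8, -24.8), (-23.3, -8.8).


Cross products: AB x AP = -56.69, BC x BP = -260.75, CA x CP = -30.36
All same sign? yes

Yes, inside


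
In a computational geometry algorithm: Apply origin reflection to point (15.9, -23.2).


Reflection over origin: (x,y) -> (-x,-y)
(15.9, -23.2) -> (-15.9, 23.2)

(-15.9, 23.2)


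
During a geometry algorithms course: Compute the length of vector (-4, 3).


|u| = sqrt((-4)^2 + 3^2) = sqrt(25) = 5

5


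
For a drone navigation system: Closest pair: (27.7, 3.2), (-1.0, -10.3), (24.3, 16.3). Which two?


d(P0,P1) = 31.7166, d(P0,P2) = 13.534, d(P1,P2) = 36.7104
Closest: P0 and P2

Closest pair: (27.7, 3.2) and (24.3, 16.3), distance = 13.534


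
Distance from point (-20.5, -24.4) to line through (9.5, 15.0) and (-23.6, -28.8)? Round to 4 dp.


|cross product| = 9.86
|line direction| = sqrt(3014.05) = 54.9004
Distance = 9.86/sqrt(3014.05) = 0.1796

0.1796


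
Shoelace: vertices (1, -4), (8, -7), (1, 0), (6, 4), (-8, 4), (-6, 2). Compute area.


Shoelace sum: (1*(-7) - 8*(-4)) + (8*0 - 1*(-7)) + (1*4 - 6*0) + (6*4 - (-8)*4) + ((-8)*2 - (-6)*4) + ((-6)*(-4) - 1*2)
= 122
Area = |122|/2 = 61

61


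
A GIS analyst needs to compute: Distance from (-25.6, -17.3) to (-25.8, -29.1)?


dx=-0.2, dy=-11.8
d^2 = (-0.2)^2 + (-11.8)^2 = 139.28
d = sqrt(139.28) = 11.8017

11.8017


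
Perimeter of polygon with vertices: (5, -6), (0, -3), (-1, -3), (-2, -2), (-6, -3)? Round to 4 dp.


Sides: (5, -6)->(0, -3): sqrt(34) = 5.830952, (0, -3)->(-1, -3): sqrt(1) = 1, (-1, -3)->(-2, -2): sqrt(2) = 1.414214, (-2, -2)->(-6, -3): sqrt(17) = 4.123106, (-6, -3)->(5, -6): sqrt(130) = 11.401754
Sum = 23.770026
Perimeter = 23.77

23.77


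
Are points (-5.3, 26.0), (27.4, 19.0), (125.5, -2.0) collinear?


Cross product: (27.4-(-5.3))*((-2)-26) - (19-26)*(125.5-(-5.3))
= 0

Yes, collinear


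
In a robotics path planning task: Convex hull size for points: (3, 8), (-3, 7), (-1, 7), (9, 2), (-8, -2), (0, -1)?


Convex hull vertices (CCW): (-8, -2), (0, -1), (9, 2), (3, 8), (-3, 7)
Count = 5

5


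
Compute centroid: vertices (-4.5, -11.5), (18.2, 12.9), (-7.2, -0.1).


Centroid = ((x_A+x_B+x_C)/3, (y_A+y_B+y_C)/3)
= (((-4.5)+18.2+(-7.2))/3, ((-11.5)+12.9+(-0.1))/3)
= (2.1667, 0.4333)

(2.1667, 0.4333)


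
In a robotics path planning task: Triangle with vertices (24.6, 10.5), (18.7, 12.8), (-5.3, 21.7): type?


Side lengths squared: AB^2=40.1, BC^2=655.21, CA^2=1019.45
Sorted: [40.1, 655.21, 1019.45]
By sides: Scalene, By angles: Obtuse

Scalene, Obtuse


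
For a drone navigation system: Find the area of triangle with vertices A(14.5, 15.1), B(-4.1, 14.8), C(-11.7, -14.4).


Area = |x_A(y_B-y_C) + x_B(y_C-y_A) + x_C(y_A-y_B)|/2
= |423.4 + 120.95 + (-3.51)|/2
= 540.84/2 = 270.42

270.42


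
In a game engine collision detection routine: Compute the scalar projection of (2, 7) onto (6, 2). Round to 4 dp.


u.v = 26, |v| = sqrt(40) = 6.3246
Scalar projection = u.v / |v| = 26 / sqrt(40) = 4.111

4.111


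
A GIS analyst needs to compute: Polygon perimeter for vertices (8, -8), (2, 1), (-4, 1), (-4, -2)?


Sides: (8, -8)->(2, 1): sqrt(117) = 10.816654, (2, 1)->(-4, 1): sqrt(36) = 6, (-4, 1)->(-4, -2): sqrt(9) = 3, (-4, -2)->(8, -8): sqrt(180) = 13.416408
Sum = 33.233062
Perimeter = 33.2331

33.2331


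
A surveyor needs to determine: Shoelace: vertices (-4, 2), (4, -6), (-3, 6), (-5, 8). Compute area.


Shoelace sum: ((-4)*(-6) - 4*2) + (4*6 - (-3)*(-6)) + ((-3)*8 - (-5)*6) + ((-5)*2 - (-4)*8)
= 50
Area = |50|/2 = 25

25


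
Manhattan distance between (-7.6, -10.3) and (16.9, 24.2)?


|(-7.6)-16.9| + |(-10.3)-24.2| = 24.5 + 34.5 = 59

59


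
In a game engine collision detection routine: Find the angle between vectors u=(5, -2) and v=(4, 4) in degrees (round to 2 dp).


u.v = 12, |u| = sqrt(29) = 5.3852, |v| = sqrt(32) = 5.6569
cos(theta) = u.v/(|u||v|) = 12/sqrt(928) = 0.393919
theta = acos(0.393919) = 66.8 degrees

66.8 degrees


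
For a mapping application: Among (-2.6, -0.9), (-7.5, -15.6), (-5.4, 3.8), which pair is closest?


d(P0,P1) = 15.4952, d(P0,P2) = 5.4708, d(P1,P2) = 19.5133
Closest: P0 and P2

Closest pair: (-2.6, -0.9) and (-5.4, 3.8), distance = 5.4708


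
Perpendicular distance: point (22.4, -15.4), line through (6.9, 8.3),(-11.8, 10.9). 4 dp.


|cross product| = 402.89
|line direction| = sqrt(356.45) = 18.8799
Distance = 402.89/sqrt(356.45) = 21.3396

21.3396


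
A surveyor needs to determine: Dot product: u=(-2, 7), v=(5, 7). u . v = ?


u . v = u_x*v_x + u_y*v_y = (-2)*5 + 7*7
= (-10) + 49 = 39

39


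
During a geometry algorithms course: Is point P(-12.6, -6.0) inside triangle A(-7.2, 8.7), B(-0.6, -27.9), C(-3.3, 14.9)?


Cross products: AB x AP = -294.66, BC x BP = 454.47, CA x CP = 23.85
All same sign? no

No, outside


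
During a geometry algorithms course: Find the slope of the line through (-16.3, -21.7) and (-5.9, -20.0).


slope = (y2-y1)/(x2-x1) = ((-20)-(-21.7))/((-5.9)-(-16.3)) = 1.7/10.4 = 0.1635

0.1635


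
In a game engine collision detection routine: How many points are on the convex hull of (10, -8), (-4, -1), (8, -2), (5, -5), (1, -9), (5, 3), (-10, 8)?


Convex hull vertices (CCW): (-10, 8), (1, -9), (10, -8), (8, -2), (5, 3)
Count = 5

5


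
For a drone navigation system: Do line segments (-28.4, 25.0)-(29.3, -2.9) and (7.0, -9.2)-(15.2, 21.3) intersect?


Cross products: d1=1360.14, d2=-628.49, d3=-985.68, d4=1002.95
d1*d2 < 0 and d3*d4 < 0? yes

Yes, they intersect


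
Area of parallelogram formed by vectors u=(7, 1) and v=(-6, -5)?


|u x v| = |7*(-5) - 1*(-6)|
= |(-35) - (-6)| = 29

29


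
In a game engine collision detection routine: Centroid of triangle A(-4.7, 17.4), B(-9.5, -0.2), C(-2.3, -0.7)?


Centroid = ((x_A+x_B+x_C)/3, (y_A+y_B+y_C)/3)
= (((-4.7)+(-9.5)+(-2.3))/3, (17.4+(-0.2)+(-0.7))/3)
= (-5.5, 5.5)

(-5.5, 5.5)


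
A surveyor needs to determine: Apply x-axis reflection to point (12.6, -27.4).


Reflection over x-axis: (x,y) -> (x,-y)
(12.6, -27.4) -> (12.6, 27.4)

(12.6, 27.4)


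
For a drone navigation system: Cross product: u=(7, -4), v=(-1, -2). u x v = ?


u x v = u_x*v_y - u_y*v_x = 7*(-2) - (-4)*(-1)
= (-14) - 4 = -18

-18


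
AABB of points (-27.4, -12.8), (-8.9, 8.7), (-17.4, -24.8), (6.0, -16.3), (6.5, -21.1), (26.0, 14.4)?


x range: [-27.4, 26]
y range: [-24.8, 14.4]
Bounding box: (-27.4,-24.8) to (26,14.4)

(-27.4,-24.8) to (26,14.4)


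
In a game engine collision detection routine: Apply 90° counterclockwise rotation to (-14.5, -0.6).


90° CCW: (x,y) -> (-y, x)
(-14.5,-0.6) -> (0.6, -14.5)

(0.6, -14.5)


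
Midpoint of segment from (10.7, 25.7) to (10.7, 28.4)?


M = ((10.7+10.7)/2, (25.7+28.4)/2)
= (10.7, 27.05)

(10.7, 27.05)


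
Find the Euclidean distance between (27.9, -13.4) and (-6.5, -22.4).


dx=-34.4, dy=-9
d^2 = (-34.4)^2 + (-9)^2 = 1264.36
d = sqrt(1264.36) = 35.5578

35.5578


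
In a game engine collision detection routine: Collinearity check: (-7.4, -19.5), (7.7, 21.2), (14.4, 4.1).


Cross product: (7.7-(-7.4))*(4.1-(-19.5)) - (21.2-(-19.5))*(14.4-(-7.4))
= -530.9

No, not collinear


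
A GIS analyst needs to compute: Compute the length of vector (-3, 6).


|u| = sqrt((-3)^2 + 6^2) = sqrt(45) = 6.7082

6.7082


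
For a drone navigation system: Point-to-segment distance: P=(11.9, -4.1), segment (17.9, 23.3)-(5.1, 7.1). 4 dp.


Project P onto AB: t = 1 (clamped to [0,1])
Closest point on segment: (5.1, 7.1)
Distance: 13.1027

13.1027


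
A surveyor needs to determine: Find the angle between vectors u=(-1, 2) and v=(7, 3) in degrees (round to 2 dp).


u.v = -1, |u| = sqrt(5) = 2.2361, |v| = sqrt(58) = 7.6158
cos(theta) = u.v/(|u||v|) = -1/sqrt(290) = -0.058722
theta = acos(-0.058722) = 93.37 degrees

93.37 degrees


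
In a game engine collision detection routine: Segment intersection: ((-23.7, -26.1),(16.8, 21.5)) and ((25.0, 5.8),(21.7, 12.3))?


Cross products: d1=421.82, d2=1.49, d3=-1026.17, d4=-605.84
d1*d2 < 0 and d3*d4 < 0? no

No, they don't intersect


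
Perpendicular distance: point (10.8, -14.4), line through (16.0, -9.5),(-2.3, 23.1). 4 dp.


|cross product| = 259.19
|line direction| = sqrt(1397.65) = 37.3852
Distance = 259.19/sqrt(1397.65) = 6.933

6.933


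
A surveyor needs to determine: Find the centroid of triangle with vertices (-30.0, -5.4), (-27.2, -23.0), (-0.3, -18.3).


Centroid = ((x_A+x_B+x_C)/3, (y_A+y_B+y_C)/3)
= (((-30)+(-27.2)+(-0.3))/3, ((-5.4)+(-23)+(-18.3))/3)
= (-19.1667, -15.5667)

(-19.1667, -15.5667)


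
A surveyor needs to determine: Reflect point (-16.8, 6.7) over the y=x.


Reflection over y=x: (x,y) -> (y,x)
(-16.8, 6.7) -> (6.7, -16.8)

(6.7, -16.8)


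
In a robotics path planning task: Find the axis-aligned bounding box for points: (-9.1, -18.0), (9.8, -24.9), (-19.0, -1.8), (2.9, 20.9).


x range: [-19, 9.8]
y range: [-24.9, 20.9]
Bounding box: (-19,-24.9) to (9.8,20.9)

(-19,-24.9) to (9.8,20.9)


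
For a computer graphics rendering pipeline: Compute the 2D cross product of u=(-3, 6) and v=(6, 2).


u x v = u_x*v_y - u_y*v_x = (-3)*2 - 6*6
= (-6) - 36 = -42

-42


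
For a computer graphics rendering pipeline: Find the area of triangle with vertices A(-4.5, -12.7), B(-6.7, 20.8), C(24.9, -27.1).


Area = |x_A(y_B-y_C) + x_B(y_C-y_A) + x_C(y_A-y_B)|/2
= |(-215.55) + 96.48 + (-834.15)|/2
= 953.22/2 = 476.61

476.61


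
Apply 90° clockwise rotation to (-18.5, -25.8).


90° CW: (x,y) -> (y, -x)
(-18.5,-25.8) -> (-25.8, 18.5)

(-25.8, 18.5)


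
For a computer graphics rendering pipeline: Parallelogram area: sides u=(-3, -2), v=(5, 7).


|u x v| = |(-3)*7 - (-2)*5|
= |(-21) - (-10)| = 11

11


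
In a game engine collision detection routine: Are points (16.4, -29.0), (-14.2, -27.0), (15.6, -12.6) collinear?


Cross product: ((-14.2)-16.4)*((-12.6)-(-29)) - ((-27)-(-29))*(15.6-16.4)
= -500.24

No, not collinear


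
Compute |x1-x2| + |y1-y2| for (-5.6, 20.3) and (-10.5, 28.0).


|(-5.6)-(-10.5)| + |20.3-28| = 4.9 + 7.7 = 12.6

12.6


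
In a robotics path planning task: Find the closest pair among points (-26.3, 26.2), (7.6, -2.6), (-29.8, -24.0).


d(P0,P1) = 44.482, d(P0,P2) = 50.3219, d(P1,P2) = 43.0897
Closest: P1 and P2

Closest pair: (7.6, -2.6) and (-29.8, -24.0), distance = 43.0897


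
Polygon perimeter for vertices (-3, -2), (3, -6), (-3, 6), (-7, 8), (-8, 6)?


Sides: (-3, -2)->(3, -6): sqrt(52) = 7.211103, (3, -6)->(-3, 6): sqrt(180) = 13.416408, (-3, 6)->(-7, 8): sqrt(20) = 4.472136, (-7, 8)->(-8, 6): sqrt(5) = 2.236068, (-8, 6)->(-3, -2): sqrt(89) = 9.433981
Sum = 36.769696
Perimeter = 36.7697

36.7697


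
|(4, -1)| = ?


|u| = sqrt(4^2 + (-1)^2) = sqrt(17) = 4.1231

4.1231


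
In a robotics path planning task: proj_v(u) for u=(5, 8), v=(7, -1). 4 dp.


u.v = 27, |v| = sqrt(50) = 7.0711
Scalar projection = u.v / |v| = 27 / sqrt(50) = 3.8184

3.8184


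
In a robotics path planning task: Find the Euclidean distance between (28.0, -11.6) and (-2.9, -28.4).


dx=-30.9, dy=-16.8
d^2 = (-30.9)^2 + (-16.8)^2 = 1237.05
d = sqrt(1237.05) = 35.1717

35.1717


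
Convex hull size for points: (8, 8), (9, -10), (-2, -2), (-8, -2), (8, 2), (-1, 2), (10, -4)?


Convex hull vertices (CCW): (-8, -2), (9, -10), (10, -4), (8, 8)
Count = 4

4


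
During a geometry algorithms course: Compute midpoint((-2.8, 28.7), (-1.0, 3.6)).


M = (((-2.8)+(-1))/2, (28.7+3.6)/2)
= (-1.9, 16.15)

(-1.9, 16.15)


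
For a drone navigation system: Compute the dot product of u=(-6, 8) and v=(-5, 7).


u . v = u_x*v_x + u_y*v_y = (-6)*(-5) + 8*7
= 30 + 56 = 86

86


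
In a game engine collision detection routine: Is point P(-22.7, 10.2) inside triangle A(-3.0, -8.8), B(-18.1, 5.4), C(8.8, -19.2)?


Cross products: AB x AP = -7.16, BC x BP = 15.96, CA x CP = -19.32
All same sign? no

No, outside


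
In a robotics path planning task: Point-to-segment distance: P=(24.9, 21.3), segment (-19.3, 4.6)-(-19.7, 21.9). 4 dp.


Project P onto AB: t = 0.9058 (clamped to [0,1])
Closest point on segment: (-19.6623, 20.2697)
Distance: 44.5742

44.5742


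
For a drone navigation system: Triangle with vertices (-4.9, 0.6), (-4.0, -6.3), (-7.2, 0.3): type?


Side lengths squared: AB^2=48.42, BC^2=53.8, CA^2=5.38
Sorted: [5.38, 48.42, 53.8]
By sides: Scalene, By angles: Right

Scalene, Right


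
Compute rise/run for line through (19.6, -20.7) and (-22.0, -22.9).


slope = (y2-y1)/(x2-x1) = ((-22.9)-(-20.7))/((-22)-19.6) = (-2.2)/(-41.6) = 0.0529

0.0529


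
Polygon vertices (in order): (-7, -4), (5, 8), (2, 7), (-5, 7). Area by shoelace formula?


Shoelace sum: ((-7)*8 - 5*(-4)) + (5*7 - 2*8) + (2*7 - (-5)*7) + ((-5)*(-4) - (-7)*7)
= 101
Area = |101|/2 = 50.5

50.5


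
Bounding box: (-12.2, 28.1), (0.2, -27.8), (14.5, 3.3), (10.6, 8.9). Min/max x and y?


x range: [-12.2, 14.5]
y range: [-27.8, 28.1]
Bounding box: (-12.2,-27.8) to (14.5,28.1)

(-12.2,-27.8) to (14.5,28.1)


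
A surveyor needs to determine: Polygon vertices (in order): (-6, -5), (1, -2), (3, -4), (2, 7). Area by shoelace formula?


Shoelace sum: ((-6)*(-2) - 1*(-5)) + (1*(-4) - 3*(-2)) + (3*7 - 2*(-4)) + (2*(-5) - (-6)*7)
= 80
Area = |80|/2 = 40

40


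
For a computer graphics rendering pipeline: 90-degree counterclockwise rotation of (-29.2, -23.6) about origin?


90° CCW: (x,y) -> (-y, x)
(-29.2,-23.6) -> (23.6, -29.2)

(23.6, -29.2)


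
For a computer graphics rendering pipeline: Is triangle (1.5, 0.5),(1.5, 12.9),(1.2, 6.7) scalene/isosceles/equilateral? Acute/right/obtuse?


Side lengths squared: AB^2=153.76, BC^2=38.53, CA^2=38.53
Sorted: [38.53, 38.53, 153.76]
By sides: Isosceles, By angles: Obtuse

Isosceles, Obtuse


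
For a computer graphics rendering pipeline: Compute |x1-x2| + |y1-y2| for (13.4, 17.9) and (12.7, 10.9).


|13.4-12.7| + |17.9-10.9| = 0.7 + 7 = 7.7

7.7


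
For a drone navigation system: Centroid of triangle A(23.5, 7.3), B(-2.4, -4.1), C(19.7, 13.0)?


Centroid = ((x_A+x_B+x_C)/3, (y_A+y_B+y_C)/3)
= ((23.5+(-2.4)+19.7)/3, (7.3+(-4.1)+13)/3)
= (13.6, 5.4)

(13.6, 5.4)


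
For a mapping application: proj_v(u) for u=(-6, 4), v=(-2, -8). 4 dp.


u.v = -20, |v| = sqrt(68) = 8.2462
Scalar projection = u.v / |v| = -20 / sqrt(68) = -2.4254

-2.4254


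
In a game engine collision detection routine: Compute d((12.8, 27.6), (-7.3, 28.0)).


dx=-20.1, dy=0.4
d^2 = (-20.1)^2 + 0.4^2 = 404.17
d = sqrt(404.17) = 20.104

20.104


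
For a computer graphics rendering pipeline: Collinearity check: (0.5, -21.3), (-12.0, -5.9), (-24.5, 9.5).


Cross product: ((-12)-0.5)*(9.5-(-21.3)) - ((-5.9)-(-21.3))*((-24.5)-0.5)
= 0

Yes, collinear


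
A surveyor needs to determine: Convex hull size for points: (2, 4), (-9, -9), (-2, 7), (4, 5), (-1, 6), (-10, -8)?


Convex hull vertices (CCW): (-10, -8), (-9, -9), (4, 5), (-2, 7)
Count = 4

4


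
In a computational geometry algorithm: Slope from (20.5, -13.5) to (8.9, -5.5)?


slope = (y2-y1)/(x2-x1) = ((-5.5)-(-13.5))/(8.9-20.5) = 8/(-11.6) = -0.6897

-0.6897


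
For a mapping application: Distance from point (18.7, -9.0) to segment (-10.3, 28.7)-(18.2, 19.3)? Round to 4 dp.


Project P onto AB: t = 1 (clamped to [0,1])
Closest point on segment: (18.2, 19.3)
Distance: 28.3044

28.3044


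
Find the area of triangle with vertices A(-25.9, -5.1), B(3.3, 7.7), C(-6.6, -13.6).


Area = |x_A(y_B-y_C) + x_B(y_C-y_A) + x_C(y_A-y_B)|/2
= |(-551.67) + (-28.05) + 84.48|/2
= 495.24/2 = 247.62

247.62


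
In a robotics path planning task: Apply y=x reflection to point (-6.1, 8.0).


Reflection over y=x: (x,y) -> (y,x)
(-6.1, 8) -> (8, -6.1)

(8, -6.1)


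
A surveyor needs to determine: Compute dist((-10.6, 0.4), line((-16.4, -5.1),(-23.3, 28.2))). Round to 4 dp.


|cross product| = 231.09
|line direction| = sqrt(1156.5) = 34.0074
Distance = 231.09/sqrt(1156.5) = 6.7953

6.7953


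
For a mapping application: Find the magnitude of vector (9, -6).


|u| = sqrt(9^2 + (-6)^2) = sqrt(117) = 10.8167

10.8167


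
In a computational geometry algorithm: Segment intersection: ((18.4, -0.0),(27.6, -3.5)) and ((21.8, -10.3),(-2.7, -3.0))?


Cross products: d1=-227.53, d2=-208.94, d3=-82.86, d4=-101.45
d1*d2 < 0 and d3*d4 < 0? no

No, they don't intersect


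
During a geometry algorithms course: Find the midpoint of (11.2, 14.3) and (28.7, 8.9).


M = ((11.2+28.7)/2, (14.3+8.9)/2)
= (19.95, 11.6)

(19.95, 11.6)


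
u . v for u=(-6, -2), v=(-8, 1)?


u . v = u_x*v_x + u_y*v_y = (-6)*(-8) + (-2)*1
= 48 + (-2) = 46

46


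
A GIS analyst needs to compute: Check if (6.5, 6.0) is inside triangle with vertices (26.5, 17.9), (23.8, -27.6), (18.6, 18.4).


Cross products: AB x AP = -877.87, BC x BP = 621.08, CA x CP = -104.01
All same sign? no

No, outside


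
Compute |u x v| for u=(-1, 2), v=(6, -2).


|u x v| = |(-1)*(-2) - 2*6|
= |2 - 12| = 10

10


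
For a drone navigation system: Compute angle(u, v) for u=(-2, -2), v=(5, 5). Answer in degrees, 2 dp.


u.v = -20, |u| = sqrt(8) = 2.8284, |v| = sqrt(50) = 7.0711
cos(theta) = u.v/(|u||v|) = -20/sqrt(400) = -1
theta = acos(-1) = 180 degrees

180 degrees


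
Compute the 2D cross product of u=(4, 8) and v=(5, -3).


u x v = u_x*v_y - u_y*v_x = 4*(-3) - 8*5
= (-12) - 40 = -52

-52


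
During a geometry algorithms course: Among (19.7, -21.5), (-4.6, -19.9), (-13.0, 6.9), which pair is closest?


d(P0,P1) = 24.3526, d(P0,P2) = 43.3111, d(P1,P2) = 28.0856
Closest: P0 and P1

Closest pair: (19.7, -21.5) and (-4.6, -19.9), distance = 24.3526


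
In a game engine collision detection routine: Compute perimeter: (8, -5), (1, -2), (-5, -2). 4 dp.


Sides: (8, -5)->(1, -2): sqrt(58) = 7.615773, (1, -2)->(-5, -2): sqrt(36) = 6, (-5, -2)->(8, -5): sqrt(178) = 13.341664
Sum = 26.957437
Perimeter = 26.9574

26.9574


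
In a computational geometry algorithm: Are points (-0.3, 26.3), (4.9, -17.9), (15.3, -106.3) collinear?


Cross product: (4.9-(-0.3))*((-106.3)-26.3) - ((-17.9)-26.3)*(15.3-(-0.3))
= 0

Yes, collinear


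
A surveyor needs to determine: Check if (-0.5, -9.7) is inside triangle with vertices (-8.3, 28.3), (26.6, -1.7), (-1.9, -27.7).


Cross products: AB x AP = -1092.2, BC x BP = -476.6, CA x CP = -193.6
All same sign? yes

Yes, inside


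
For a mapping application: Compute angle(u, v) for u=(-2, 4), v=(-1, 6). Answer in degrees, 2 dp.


u.v = 26, |u| = sqrt(20) = 4.4721, |v| = sqrt(37) = 6.0828
cos(theta) = u.v/(|u||v|) = 26/sqrt(740) = 0.955779
theta = acos(0.955779) = 17.1 degrees

17.1 degrees


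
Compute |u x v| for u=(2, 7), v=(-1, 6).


|u x v| = |2*6 - 7*(-1)|
= |12 - (-7)| = 19

19


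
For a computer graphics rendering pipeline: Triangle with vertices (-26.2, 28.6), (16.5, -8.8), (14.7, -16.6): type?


Side lengths squared: AB^2=3222.05, BC^2=64.08, CA^2=3715.85
Sorted: [64.08, 3222.05, 3715.85]
By sides: Scalene, By angles: Obtuse

Scalene, Obtuse


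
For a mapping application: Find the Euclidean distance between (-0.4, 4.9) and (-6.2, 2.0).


dx=-5.8, dy=-2.9
d^2 = (-5.8)^2 + (-2.9)^2 = 42.05
d = sqrt(42.05) = 6.4846

6.4846


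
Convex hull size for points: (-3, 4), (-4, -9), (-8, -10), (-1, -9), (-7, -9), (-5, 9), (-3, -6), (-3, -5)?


Convex hull vertices (CCW): (-8, -10), (-1, -9), (-3, 4), (-5, 9)
Count = 4

4


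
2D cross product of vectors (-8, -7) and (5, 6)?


u x v = u_x*v_y - u_y*v_x = (-8)*6 - (-7)*5
= (-48) - (-35) = -13

-13


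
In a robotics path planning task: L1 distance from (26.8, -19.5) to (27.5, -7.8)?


|26.8-27.5| + |(-19.5)-(-7.8)| = 0.7 + 11.7 = 12.4

12.4


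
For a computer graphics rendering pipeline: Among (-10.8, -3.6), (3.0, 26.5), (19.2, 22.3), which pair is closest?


d(P0,P1) = 33.1127, d(P0,P2) = 39.6334, d(P1,P2) = 16.7356
Closest: P1 and P2

Closest pair: (3.0, 26.5) and (19.2, 22.3), distance = 16.7356


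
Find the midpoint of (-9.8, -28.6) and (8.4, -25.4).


M = (((-9.8)+8.4)/2, ((-28.6)+(-25.4))/2)
= (-0.7, -27)

(-0.7, -27)


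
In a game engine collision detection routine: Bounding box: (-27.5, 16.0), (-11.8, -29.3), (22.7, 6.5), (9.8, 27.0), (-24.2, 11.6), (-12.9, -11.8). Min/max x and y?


x range: [-27.5, 22.7]
y range: [-29.3, 27]
Bounding box: (-27.5,-29.3) to (22.7,27)

(-27.5,-29.3) to (22.7,27)


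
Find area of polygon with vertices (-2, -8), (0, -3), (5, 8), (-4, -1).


Shoelace sum: ((-2)*(-3) - 0*(-8)) + (0*8 - 5*(-3)) + (5*(-1) - (-4)*8) + ((-4)*(-8) - (-2)*(-1))
= 78
Area = |78|/2 = 39

39


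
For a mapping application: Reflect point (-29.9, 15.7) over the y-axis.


Reflection over y-axis: (x,y) -> (-x,y)
(-29.9, 15.7) -> (29.9, 15.7)

(29.9, 15.7)


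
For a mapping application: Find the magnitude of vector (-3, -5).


|u| = sqrt((-3)^2 + (-5)^2) = sqrt(34) = 5.831

5.831


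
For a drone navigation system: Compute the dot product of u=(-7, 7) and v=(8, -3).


u . v = u_x*v_x + u_y*v_y = (-7)*8 + 7*(-3)
= (-56) + (-21) = -77

-77


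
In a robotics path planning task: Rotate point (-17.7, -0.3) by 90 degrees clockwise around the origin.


90° CW: (x,y) -> (y, -x)
(-17.7,-0.3) -> (-0.3, 17.7)

(-0.3, 17.7)


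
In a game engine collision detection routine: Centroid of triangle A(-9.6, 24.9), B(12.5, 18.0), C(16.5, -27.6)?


Centroid = ((x_A+x_B+x_C)/3, (y_A+y_B+y_C)/3)
= (((-9.6)+12.5+16.5)/3, (24.9+18+(-27.6))/3)
= (6.4667, 5.1)

(6.4667, 5.1)


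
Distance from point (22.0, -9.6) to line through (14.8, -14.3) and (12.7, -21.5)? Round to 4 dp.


|cross product| = 41.97
|line direction| = sqrt(56.25) = 7.5
Distance = 41.97/sqrt(56.25) = 5.596

5.596


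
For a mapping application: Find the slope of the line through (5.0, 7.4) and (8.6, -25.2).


slope = (y2-y1)/(x2-x1) = ((-25.2)-7.4)/(8.6-5) = (-32.6)/3.6 = -9.0556

-9.0556


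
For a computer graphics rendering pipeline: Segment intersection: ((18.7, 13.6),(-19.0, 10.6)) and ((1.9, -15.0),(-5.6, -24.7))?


Cross products: d1=-51.54, d2=-394.73, d3=1027.82, d4=1371.01
d1*d2 < 0 and d3*d4 < 0? no

No, they don't intersect


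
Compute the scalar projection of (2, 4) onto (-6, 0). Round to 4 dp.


u.v = -12, |v| = sqrt(36) = 6
Scalar projection = u.v / |v| = -12 / sqrt(36) = -2

-2


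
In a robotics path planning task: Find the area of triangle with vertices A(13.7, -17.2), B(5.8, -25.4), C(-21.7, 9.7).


Area = |x_A(y_B-y_C) + x_B(y_C-y_A) + x_C(y_A-y_B)|/2
= |(-480.87) + 156.02 + (-177.94)|/2
= 502.79/2 = 251.395

251.395


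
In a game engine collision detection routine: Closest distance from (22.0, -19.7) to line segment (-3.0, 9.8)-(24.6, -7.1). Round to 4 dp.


Project P onto AB: t = 1 (clamped to [0,1])
Closest point on segment: (24.6, -7.1)
Distance: 12.8655

12.8655


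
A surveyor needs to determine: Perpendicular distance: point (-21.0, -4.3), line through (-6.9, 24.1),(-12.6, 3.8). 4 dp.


|cross product| = 124.35
|line direction| = sqrt(444.58) = 21.0851
Distance = 124.35/sqrt(444.58) = 5.8975

5.8975


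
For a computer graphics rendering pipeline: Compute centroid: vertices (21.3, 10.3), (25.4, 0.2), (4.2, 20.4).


Centroid = ((x_A+x_B+x_C)/3, (y_A+y_B+y_C)/3)
= ((21.3+25.4+4.2)/3, (10.3+0.2+20.4)/3)
= (16.9667, 10.3)

(16.9667, 10.3)


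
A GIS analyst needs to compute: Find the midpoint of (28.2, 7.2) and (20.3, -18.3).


M = ((28.2+20.3)/2, (7.2+(-18.3))/2)
= (24.25, -5.55)

(24.25, -5.55)


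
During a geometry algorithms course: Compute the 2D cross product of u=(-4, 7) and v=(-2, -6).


u x v = u_x*v_y - u_y*v_x = (-4)*(-6) - 7*(-2)
= 24 - (-14) = 38

38


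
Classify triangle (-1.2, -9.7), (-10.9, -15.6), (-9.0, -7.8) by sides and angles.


Side lengths squared: AB^2=128.9, BC^2=64.45, CA^2=64.45
Sorted: [64.45, 64.45, 128.9]
By sides: Isosceles, By angles: Right

Isosceles, Right


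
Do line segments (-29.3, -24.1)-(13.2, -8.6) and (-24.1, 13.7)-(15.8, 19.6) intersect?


Cross products: d1=-1477.54, d2=-1109.84, d3=1525.9, d4=1158.2
d1*d2 < 0 and d3*d4 < 0? no

No, they don't intersect


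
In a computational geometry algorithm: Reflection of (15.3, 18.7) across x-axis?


Reflection over x-axis: (x,y) -> (x,-y)
(15.3, 18.7) -> (15.3, -18.7)

(15.3, -18.7)


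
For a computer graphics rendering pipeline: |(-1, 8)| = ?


|u| = sqrt((-1)^2 + 8^2) = sqrt(65) = 8.0623

8.0623


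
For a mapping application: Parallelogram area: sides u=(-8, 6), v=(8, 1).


|u x v| = |(-8)*1 - 6*8|
= |(-8) - 48| = 56

56


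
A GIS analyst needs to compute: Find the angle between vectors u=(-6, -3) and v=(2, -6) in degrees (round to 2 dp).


u.v = 6, |u| = sqrt(45) = 6.7082, |v| = sqrt(40) = 6.3246
cos(theta) = u.v/(|u||v|) = 6/sqrt(1800) = 0.141421
theta = acos(0.141421) = 81.87 degrees

81.87 degrees


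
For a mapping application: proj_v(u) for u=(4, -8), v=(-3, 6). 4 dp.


u.v = -60, |v| = sqrt(45) = 6.7082
Scalar projection = u.v / |v| = -60 / sqrt(45) = -8.9443

-8.9443


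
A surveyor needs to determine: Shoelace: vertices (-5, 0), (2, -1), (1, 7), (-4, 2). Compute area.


Shoelace sum: ((-5)*(-1) - 2*0) + (2*7 - 1*(-1)) + (1*2 - (-4)*7) + ((-4)*0 - (-5)*2)
= 60
Area = |60|/2 = 30

30


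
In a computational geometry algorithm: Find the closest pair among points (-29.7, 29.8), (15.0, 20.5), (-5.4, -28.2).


d(P0,P1) = 45.6572, d(P0,P2) = 62.8847, d(P1,P2) = 52.8001
Closest: P0 and P1

Closest pair: (-29.7, 29.8) and (15.0, 20.5), distance = 45.6572


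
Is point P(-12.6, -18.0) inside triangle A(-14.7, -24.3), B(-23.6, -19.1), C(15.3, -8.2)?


Cross products: AB x AP = -66.99, BC x BP = -77.11, CA x CP = -155.19
All same sign? yes

Yes, inside


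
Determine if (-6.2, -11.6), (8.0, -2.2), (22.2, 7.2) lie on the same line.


Cross product: (8-(-6.2))*(7.2-(-11.6)) - ((-2.2)-(-11.6))*(22.2-(-6.2))
= 0

Yes, collinear


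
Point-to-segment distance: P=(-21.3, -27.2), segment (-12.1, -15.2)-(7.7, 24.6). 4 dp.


Project P onto AB: t = 0 (clamped to [0,1])
Closest point on segment: (-12.1, -15.2)
Distance: 15.1208

15.1208


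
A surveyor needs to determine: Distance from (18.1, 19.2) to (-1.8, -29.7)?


dx=-19.9, dy=-48.9
d^2 = (-19.9)^2 + (-48.9)^2 = 2787.22
d = sqrt(2787.22) = 52.7941

52.7941


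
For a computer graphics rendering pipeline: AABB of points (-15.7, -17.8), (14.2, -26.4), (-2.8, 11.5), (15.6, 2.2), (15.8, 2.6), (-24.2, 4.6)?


x range: [-24.2, 15.8]
y range: [-26.4, 11.5]
Bounding box: (-24.2,-26.4) to (15.8,11.5)

(-24.2,-26.4) to (15.8,11.5)


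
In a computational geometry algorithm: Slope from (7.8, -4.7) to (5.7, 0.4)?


slope = (y2-y1)/(x2-x1) = (0.4-(-4.7))/(5.7-7.8) = 5.1/(-2.1) = -2.4286

-2.4286


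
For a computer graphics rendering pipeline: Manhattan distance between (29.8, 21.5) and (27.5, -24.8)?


|29.8-27.5| + |21.5-(-24.8)| = 2.3 + 46.3 = 48.6

48.6


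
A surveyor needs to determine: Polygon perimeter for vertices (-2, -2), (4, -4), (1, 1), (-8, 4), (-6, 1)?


Sides: (-2, -2)->(4, -4): sqrt(40) = 6.324555, (4, -4)->(1, 1): sqrt(34) = 5.830952, (1, 1)->(-8, 4): sqrt(90) = 9.486833, (-8, 4)->(-6, 1): sqrt(13) = 3.605551, (-6, 1)->(-2, -2): sqrt(25) = 5
Sum = 30.247891
Perimeter = 30.2479

30.2479


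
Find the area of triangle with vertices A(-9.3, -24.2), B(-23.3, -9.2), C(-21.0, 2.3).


Area = |x_A(y_B-y_C) + x_B(y_C-y_A) + x_C(y_A-y_B)|/2
= |106.95 + (-617.45) + 315|/2
= 195.5/2 = 97.75

97.75


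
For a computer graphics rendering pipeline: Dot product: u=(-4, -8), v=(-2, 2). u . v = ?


u . v = u_x*v_x + u_y*v_y = (-4)*(-2) + (-8)*2
= 8 + (-16) = -8

-8


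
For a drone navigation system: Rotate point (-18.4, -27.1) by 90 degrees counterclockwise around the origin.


90° CCW: (x,y) -> (-y, x)
(-18.4,-27.1) -> (27.1, -18.4)

(27.1, -18.4)


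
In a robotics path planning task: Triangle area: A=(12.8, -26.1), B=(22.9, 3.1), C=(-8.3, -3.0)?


Area = |x_A(y_B-y_C) + x_B(y_C-y_A) + x_C(y_A-y_B)|/2
= |78.08 + 528.99 + 242.36|/2
= 849.43/2 = 424.715

424.715


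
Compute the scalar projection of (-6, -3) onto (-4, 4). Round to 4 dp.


u.v = 12, |v| = sqrt(32) = 5.6569
Scalar projection = u.v / |v| = 12 / sqrt(32) = 2.1213

2.1213


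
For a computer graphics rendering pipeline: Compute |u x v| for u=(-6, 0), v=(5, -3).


|u x v| = |(-6)*(-3) - 0*5|
= |18 - 0| = 18

18


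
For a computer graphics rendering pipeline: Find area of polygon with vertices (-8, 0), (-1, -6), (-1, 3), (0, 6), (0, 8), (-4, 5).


Shoelace sum: ((-8)*(-6) - (-1)*0) + ((-1)*3 - (-1)*(-6)) + ((-1)*6 - 0*3) + (0*8 - 0*6) + (0*5 - (-4)*8) + ((-4)*0 - (-8)*5)
= 105
Area = |105|/2 = 52.5

52.5


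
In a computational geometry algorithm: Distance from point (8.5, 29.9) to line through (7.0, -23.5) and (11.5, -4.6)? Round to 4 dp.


|cross product| = 211.95
|line direction| = sqrt(377.46) = 19.4283
Distance = 211.95/sqrt(377.46) = 10.9093

10.9093


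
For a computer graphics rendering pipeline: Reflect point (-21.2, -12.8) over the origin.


Reflection over origin: (x,y) -> (-x,-y)
(-21.2, -12.8) -> (21.2, 12.8)

(21.2, 12.8)


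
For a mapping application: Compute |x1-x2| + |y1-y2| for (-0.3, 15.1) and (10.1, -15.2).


|(-0.3)-10.1| + |15.1-(-15.2)| = 10.4 + 30.3 = 40.7

40.7


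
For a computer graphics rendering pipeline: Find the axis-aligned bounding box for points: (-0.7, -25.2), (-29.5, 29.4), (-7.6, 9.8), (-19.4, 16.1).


x range: [-29.5, -0.7]
y range: [-25.2, 29.4]
Bounding box: (-29.5,-25.2) to (-0.7,29.4)

(-29.5,-25.2) to (-0.7,29.4)


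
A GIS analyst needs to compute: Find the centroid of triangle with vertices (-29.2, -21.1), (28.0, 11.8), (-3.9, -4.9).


Centroid = ((x_A+x_B+x_C)/3, (y_A+y_B+y_C)/3)
= (((-29.2)+28+(-3.9))/3, ((-21.1)+11.8+(-4.9))/3)
= (-1.7, -4.7333)

(-1.7, -4.7333)


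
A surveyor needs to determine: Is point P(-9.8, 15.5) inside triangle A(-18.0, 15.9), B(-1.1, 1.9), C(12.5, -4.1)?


Cross products: AB x AP = 108.04, BC x BP = 132.76, CA x CP = -151.8
All same sign? no

No, outside


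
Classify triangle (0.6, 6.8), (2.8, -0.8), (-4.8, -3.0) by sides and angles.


Side lengths squared: AB^2=62.6, BC^2=62.6, CA^2=125.2
Sorted: [62.6, 62.6, 125.2]
By sides: Isosceles, By angles: Right

Isosceles, Right


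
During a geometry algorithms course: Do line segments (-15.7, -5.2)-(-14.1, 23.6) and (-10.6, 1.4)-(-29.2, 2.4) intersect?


Cross products: d1=127.86, d2=-409.42, d3=-136.32, d4=400.96
d1*d2 < 0 and d3*d4 < 0? yes

Yes, they intersect


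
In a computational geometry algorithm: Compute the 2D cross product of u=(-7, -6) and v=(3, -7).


u x v = u_x*v_y - u_y*v_x = (-7)*(-7) - (-6)*3
= 49 - (-18) = 67

67


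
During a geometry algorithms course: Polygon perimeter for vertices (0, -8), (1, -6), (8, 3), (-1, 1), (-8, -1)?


Sides: (0, -8)->(1, -6): sqrt(5) = 2.236068, (1, -6)->(8, 3): sqrt(130) = 11.401754, (8, 3)->(-1, 1): sqrt(85) = 9.219544, (-1, 1)->(-8, -1): sqrt(53) = 7.28011, (-8, -1)->(0, -8): sqrt(113) = 10.630146
Sum = 40.767622
Perimeter = 40.7676

40.7676


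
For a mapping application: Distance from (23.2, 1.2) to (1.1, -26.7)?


dx=-22.1, dy=-27.9
d^2 = (-22.1)^2 + (-27.9)^2 = 1266.82
d = sqrt(1266.82) = 35.5924

35.5924


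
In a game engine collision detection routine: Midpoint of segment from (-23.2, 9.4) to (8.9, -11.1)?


M = (((-23.2)+8.9)/2, (9.4+(-11.1))/2)
= (-7.15, -0.85)

(-7.15, -0.85)


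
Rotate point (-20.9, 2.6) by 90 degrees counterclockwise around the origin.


90° CCW: (x,y) -> (-y, x)
(-20.9,2.6) -> (-2.6, -20.9)

(-2.6, -20.9)


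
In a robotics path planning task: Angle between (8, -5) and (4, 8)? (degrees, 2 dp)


u.v = -8, |u| = sqrt(89) = 9.434, |v| = sqrt(80) = 8.9443
cos(theta) = u.v/(|u||v|) = -8/sqrt(7120) = -0.094809
theta = acos(-0.094809) = 95.44 degrees

95.44 degrees


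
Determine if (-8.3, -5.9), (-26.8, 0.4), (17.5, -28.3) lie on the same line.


Cross product: ((-26.8)-(-8.3))*((-28.3)-(-5.9)) - (0.4-(-5.9))*(17.5-(-8.3))
= 251.86

No, not collinear


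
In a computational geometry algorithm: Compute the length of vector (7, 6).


|u| = sqrt(7^2 + 6^2) = sqrt(85) = 9.2195

9.2195


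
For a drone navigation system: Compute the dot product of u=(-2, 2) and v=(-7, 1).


u . v = u_x*v_x + u_y*v_y = (-2)*(-7) + 2*1
= 14 + 2 = 16

16


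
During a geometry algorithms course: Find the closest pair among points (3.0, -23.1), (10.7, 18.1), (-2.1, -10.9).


d(P0,P1) = 41.9134, d(P0,P2) = 13.2231, d(P1,P2) = 31.6992
Closest: P0 and P2

Closest pair: (3.0, -23.1) and (-2.1, -10.9), distance = 13.2231


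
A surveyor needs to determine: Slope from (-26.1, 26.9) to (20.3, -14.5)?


slope = (y2-y1)/(x2-x1) = ((-14.5)-26.9)/(20.3-(-26.1)) = (-41.4)/46.4 = -0.8922

-0.8922


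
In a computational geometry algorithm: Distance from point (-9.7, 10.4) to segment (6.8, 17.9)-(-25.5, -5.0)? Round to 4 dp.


Project P onto AB: t = 0.4495 (clamped to [0,1])
Closest point on segment: (-7.7192, 7.6062)
Distance: 3.4247

3.4247


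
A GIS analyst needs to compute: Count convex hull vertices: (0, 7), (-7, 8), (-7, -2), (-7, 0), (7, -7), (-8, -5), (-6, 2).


Convex hull vertices (CCW): (-8, -5), (7, -7), (0, 7), (-7, 8)
Count = 4

4


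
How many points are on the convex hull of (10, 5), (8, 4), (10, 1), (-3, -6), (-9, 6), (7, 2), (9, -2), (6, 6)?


Convex hull vertices (CCW): (-9, 6), (-3, -6), (9, -2), (10, 1), (10, 5), (6, 6)
Count = 6

6


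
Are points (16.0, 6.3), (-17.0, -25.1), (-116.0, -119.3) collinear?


Cross product: ((-17)-16)*((-119.3)-6.3) - ((-25.1)-6.3)*((-116)-16)
= 0

Yes, collinear


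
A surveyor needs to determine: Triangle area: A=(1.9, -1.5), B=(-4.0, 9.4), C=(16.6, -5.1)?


Area = |x_A(y_B-y_C) + x_B(y_C-y_A) + x_C(y_A-y_B)|/2
= |27.55 + 14.4 + (-180.94)|/2
= 138.99/2 = 69.495

69.495


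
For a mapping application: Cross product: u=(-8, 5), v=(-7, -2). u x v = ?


u x v = u_x*v_y - u_y*v_x = (-8)*(-2) - 5*(-7)
= 16 - (-35) = 51

51


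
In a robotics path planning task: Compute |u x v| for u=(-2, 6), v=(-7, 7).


|u x v| = |(-2)*7 - 6*(-7)|
= |(-14) - (-42)| = 28

28


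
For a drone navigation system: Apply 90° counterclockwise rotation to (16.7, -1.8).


90° CCW: (x,y) -> (-y, x)
(16.7,-1.8) -> (1.8, 16.7)

(1.8, 16.7)


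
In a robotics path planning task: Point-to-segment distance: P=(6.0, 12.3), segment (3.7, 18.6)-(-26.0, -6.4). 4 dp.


Project P onto AB: t = 0.0592 (clamped to [0,1])
Closest point on segment: (1.9423, 17.1205)
Distance: 6.3009

6.3009
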